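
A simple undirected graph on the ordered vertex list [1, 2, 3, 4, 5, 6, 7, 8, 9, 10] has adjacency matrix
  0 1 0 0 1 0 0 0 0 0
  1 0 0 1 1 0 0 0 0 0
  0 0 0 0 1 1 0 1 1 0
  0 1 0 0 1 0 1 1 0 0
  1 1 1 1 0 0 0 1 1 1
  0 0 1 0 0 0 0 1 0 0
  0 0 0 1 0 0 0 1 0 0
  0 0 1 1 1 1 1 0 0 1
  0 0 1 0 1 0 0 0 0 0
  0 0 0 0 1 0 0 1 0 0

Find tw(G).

2

A width-2 tree decomposition is:
Bags: B1 = {4, 5, 8}  B2 = {2, 4, 5}  B3 = {4, 7, 8}  B4 = {5, 8, 10}  B5 = {1, 2, 5}  B6 = {3, 5, 8}  B7 = {3, 5, 9}  B8 = {3, 6, 8}
Tree: B1–B2, B1–B3, B1–B4, B2–B5, B4–B6, B6–B7, B6–B8
The largest bag has 3 vertices, giving width 2; this decomposition certifies tw(G) ≤ 2. On the other hand G contains the 3-clique {5, 8, 10}. A clique must lie in a single bag of any decomposition, so no decomposition can have width below 2. Combining the bounds, tw(G) = 2.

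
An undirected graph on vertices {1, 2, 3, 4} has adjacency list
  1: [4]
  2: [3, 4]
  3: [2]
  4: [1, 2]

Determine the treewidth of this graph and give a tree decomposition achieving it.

Treewidth 1.
One such decomposition:
Bags: B1 = {2, 3}  B2 = {2, 4}  B3 = {1, 4}
Tree: B1–B2, B2–B3

Every bag has size at most 2, so the width is 2 − 1 = 1 and tw(G) ≤ 1. Since G has at least one edge (e.g. 3–2), it is not an edgeless graph, so tw(G) ≥ 1. Hence tw(G) = 1 exactly.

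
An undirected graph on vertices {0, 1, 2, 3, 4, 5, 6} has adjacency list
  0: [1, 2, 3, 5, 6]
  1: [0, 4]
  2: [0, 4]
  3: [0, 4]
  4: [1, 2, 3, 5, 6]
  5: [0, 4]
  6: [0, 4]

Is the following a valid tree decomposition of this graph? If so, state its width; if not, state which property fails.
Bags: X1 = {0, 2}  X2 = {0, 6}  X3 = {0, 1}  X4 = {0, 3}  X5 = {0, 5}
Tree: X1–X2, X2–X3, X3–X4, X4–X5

No — vertex 4 appears in no bag.

A tree decomposition must satisfy three properties: every vertex lies in some bag; for every edge, both endpoints lie together in some bag; and for every vertex, the bags containing it form a connected subtree. Here vertex 4 appears in no bag, so the decomposition is invalid.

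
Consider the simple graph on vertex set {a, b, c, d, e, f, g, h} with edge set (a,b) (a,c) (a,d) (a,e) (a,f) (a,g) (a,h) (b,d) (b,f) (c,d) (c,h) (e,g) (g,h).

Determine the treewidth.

A width-2 tree decomposition is:
Bags: B1 = {a, b, d}  B2 = {a, c, d}  B3 = {a, c, h}  B4 = {a, b, f}  B5 = {a, g, h}  B6 = {a, e, g}
Tree: B1–B2, B2–B3, B1–B4, B3–B5, B5–B6
The largest bag has 3 vertices, giving width 2; this decomposition certifies tw(G) ≤ 2. Conversely, {a, c, d} is a clique of size 3, and the vertices of any clique must share a bag in every tree decomposition; so some bag has ≥ 3 vertices and tw(G) ≥ 2. Therefore the treewidth is 2.

2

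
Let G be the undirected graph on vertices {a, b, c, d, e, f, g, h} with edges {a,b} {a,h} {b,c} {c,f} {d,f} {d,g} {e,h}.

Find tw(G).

1

A width-1 tree decomposition is:
Bags: B1 = {d, g}  B2 = {d, f}  B3 = {c, f}  B4 = {b, c}  B5 = {a, b}  B6 = {a, h}  B7 = {e, h}
Tree: B1–B2, B2–B3, B3–B4, B4–B5, B5–B6, B6–B7
Each bag holds 2 vertices, so the decomposition has width 1, which upper-bounds the treewidth. Any graph with an edge has treewidth ≥ 1, and G has the edge g–d. The upper and lower bounds meet at 1, so that is the treewidth.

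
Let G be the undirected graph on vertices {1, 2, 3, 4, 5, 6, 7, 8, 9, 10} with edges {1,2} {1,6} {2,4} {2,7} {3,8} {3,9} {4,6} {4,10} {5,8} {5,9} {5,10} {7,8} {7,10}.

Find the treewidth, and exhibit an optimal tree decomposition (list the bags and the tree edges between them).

Every bag has size at most 3, so the width is 3 − 1 = 2 and tw(G) ≤ 2. The edges 1–6–4–2–1 form a cycle, so G is not a tree and its treewidth is at least 2. Therefore the treewidth is 2.

Treewidth 2.
One optimal decomposition is:
Bags: B1 = {1, 2, 6}  B2 = {2, 4, 6}  B3 = {2, 4, 7}  B4 = {4, 7, 10}  B5 = {7, 8, 10}  B6 = {5, 8, 10}  B7 = {3, 5, 8}  B8 = {3, 5, 9}
Tree: B1–B2, B2–B3, B3–B4, B4–B5, B5–B6, B6–B7, B7–B8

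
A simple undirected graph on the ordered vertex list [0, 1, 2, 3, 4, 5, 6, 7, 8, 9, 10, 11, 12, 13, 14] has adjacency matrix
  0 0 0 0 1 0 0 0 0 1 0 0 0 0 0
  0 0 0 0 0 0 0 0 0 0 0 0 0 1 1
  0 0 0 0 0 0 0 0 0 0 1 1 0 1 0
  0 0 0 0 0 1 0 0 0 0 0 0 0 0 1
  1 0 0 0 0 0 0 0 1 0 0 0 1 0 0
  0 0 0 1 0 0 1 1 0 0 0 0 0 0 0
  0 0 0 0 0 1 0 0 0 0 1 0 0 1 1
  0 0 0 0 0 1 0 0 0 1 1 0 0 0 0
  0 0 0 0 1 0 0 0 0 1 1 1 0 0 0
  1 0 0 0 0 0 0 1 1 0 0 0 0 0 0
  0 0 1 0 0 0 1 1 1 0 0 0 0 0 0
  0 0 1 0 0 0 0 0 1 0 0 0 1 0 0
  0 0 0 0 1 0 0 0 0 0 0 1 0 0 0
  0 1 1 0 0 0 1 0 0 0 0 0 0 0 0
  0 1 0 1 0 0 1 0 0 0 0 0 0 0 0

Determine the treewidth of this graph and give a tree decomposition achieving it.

Every bag has size at most 4, so the width is 4 − 1 = 3 and tw(G) ≤ 3. For the lower bound: the 4 vertex sets {1,3,14}, {5}, {6}, {2,7,10,13} are disjoint, each induces a connected subgraph, and every pair is joined by at least one edge of G. Contracting each set to a single vertex therefore yields K_{4} as a minor, and since treewidth is minor-monotone, tw(G) ≥ tw(K_{4}) = 3. Combining the bounds, tw(G) = 3.

Treewidth 3.
Bags: B1 = {1, 3, 5, 14}  B2 = {1, 5, 6, 14}  B3 = {1, 5, 6, 13}  B4 = {5, 6, 7, 13}  B5 = {6, 7, 10, 13}  B6 = {2, 7, 10, 13}  B7 = {2, 7, 9, 10}  B8 = {2, 8, 9, 10}  B9 = {2, 8, 9, 11}  B10 = {0, 8, 9, 11}  B11 = {0, 4, 8, 11}  B12 = {0, 4, 11, 12}
Tree: B1–B2, B2–B3, B3–B4, B4–B5, B5–B6, B6–B7, B7–B8, B8–B9, B9–B10, B10–B11, B11–B12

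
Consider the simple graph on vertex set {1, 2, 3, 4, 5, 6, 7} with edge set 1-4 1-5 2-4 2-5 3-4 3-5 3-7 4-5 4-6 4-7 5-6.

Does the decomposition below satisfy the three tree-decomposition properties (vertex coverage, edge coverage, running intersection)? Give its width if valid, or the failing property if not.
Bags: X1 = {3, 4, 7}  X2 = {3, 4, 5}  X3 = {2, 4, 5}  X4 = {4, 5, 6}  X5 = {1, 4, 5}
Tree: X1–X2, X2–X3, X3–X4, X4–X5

Yes; width 2.

Checking the three conditions: (i) the bags cover all of {1, 2, 3, 4, 5, 6, 7}; (ii) for each edge, some bag contains both endpoints; (iii) the bags containing any fixed vertex form a subtree. All hold, so the decomposition is valid with width 3 − 1 = 2.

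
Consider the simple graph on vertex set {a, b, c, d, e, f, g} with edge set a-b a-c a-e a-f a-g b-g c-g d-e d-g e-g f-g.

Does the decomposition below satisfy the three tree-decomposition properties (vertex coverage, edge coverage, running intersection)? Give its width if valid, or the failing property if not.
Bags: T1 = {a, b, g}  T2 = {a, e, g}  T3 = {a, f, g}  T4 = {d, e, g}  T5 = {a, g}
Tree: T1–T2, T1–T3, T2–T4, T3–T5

A tree decomposition must satisfy three properties: every vertex lies in some bag; for every edge, both endpoints lie together in some bag; and for every vertex, the bags containing it form a connected subtree. Here vertex c appears in no bag, so the decomposition is invalid.

No — vertex c appears in no bag.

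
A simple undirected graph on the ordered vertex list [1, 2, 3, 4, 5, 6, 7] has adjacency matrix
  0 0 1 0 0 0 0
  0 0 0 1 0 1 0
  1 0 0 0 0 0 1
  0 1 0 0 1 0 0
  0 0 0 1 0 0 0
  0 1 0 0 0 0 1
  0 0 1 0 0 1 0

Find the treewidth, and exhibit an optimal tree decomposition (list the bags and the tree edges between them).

Treewidth 1.
One optimal decomposition is:
Bags: B1 = {4, 5}  B2 = {2, 4}  B3 = {2, 6}  B4 = {6, 7}  B5 = {3, 7}  B6 = {1, 3}
Tree: B1–B2, B2–B3, B3–B4, B4–B5, B5–B6

Each bag holds 2 vertices, so the decomposition has width 1, which upper-bounds the treewidth. Any graph with an edge has treewidth ≥ 1, and G has the edge 5–4. Hence tw(G) = 1 exactly.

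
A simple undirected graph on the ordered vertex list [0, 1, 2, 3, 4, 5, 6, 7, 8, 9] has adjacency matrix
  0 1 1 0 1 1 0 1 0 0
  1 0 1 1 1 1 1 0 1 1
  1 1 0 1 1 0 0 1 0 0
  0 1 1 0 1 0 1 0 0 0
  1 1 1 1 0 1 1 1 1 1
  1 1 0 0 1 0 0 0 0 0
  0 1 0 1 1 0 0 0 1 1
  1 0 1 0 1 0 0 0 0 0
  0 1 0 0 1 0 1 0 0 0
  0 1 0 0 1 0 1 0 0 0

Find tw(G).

3

A width-3 tree decomposition is:
Bags: B1 = {1, 2, 3, 4}  B2 = {0, 1, 2, 4}  B3 = {1, 3, 4, 6}  B4 = {0, 1, 4, 5}  B5 = {1, 4, 6, 8}  B6 = {0, 2, 4, 7}  B7 = {1, 4, 6, 9}
Tree: B1–B2, B1–B3, B2–B4, B3–B5, B2–B6, B3–B7
Every bag has size at most 4, so the width is 4 − 1 = 3 and tw(G) ≤ 3. On the other hand G contains the 4-clique {0, 1, 2, 4}. A clique must lie in a single bag of any decomposition, so no decomposition can have width below 3. The upper and lower bounds meet at 3, so that is the treewidth.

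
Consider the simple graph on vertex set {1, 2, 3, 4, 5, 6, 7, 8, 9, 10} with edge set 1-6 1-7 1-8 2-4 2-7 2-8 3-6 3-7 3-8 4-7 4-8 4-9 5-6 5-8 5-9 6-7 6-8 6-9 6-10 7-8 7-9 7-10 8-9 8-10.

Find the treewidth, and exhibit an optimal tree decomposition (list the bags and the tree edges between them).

Treewidth 3.
Bags: B1 = {6, 7, 8, 10}  B2 = {6, 7, 8, 9}  B3 = {3, 6, 7, 8}  B4 = {4, 7, 8, 9}  B5 = {2, 4, 7, 8}  B6 = {5, 6, 8, 9}  B7 = {1, 6, 7, 8}
Tree: B1–B2, B2–B3, B2–B4, B4–B5, B2–B6, B1–B7

Each bag holds 4 vertices, so the decomposition has width 3, which upper-bounds the treewidth. For the lower bound, the 4 vertices {5, 6, 8, 9} are pairwise adjacent, and any tree decomposition puts a clique entirely inside one bag — forcing width ≥ 3. Hence tw(G) = 3 exactly.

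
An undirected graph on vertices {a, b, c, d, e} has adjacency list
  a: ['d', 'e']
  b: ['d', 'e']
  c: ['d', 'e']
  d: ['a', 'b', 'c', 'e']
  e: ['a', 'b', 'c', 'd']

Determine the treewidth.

2

A width-2 tree decomposition is:
Bags: B1 = {c, d, e}  B2 = {a, d, e}  B3 = {b, d, e}
Tree: B1–B2, B2–B3
Each bag holds 3 vertices, so the decomposition has width 2, which upper-bounds the treewidth. Conversely, {c, d, e} is a clique of size 3, and the vertices of any clique must share a bag in every tree decomposition; so some bag has ≥ 3 vertices and tw(G) ≥ 2. The upper and lower bounds meet at 2, so that is the treewidth.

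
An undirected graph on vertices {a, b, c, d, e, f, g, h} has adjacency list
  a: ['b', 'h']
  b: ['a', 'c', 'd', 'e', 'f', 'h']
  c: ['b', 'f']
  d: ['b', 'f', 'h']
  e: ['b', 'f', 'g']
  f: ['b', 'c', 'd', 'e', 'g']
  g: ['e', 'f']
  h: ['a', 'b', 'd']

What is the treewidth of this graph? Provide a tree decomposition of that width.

Treewidth 2.
One such decomposition:
Bags: B1 = {b, e, f}  B2 = {e, f, g}  B3 = {b, c, f}  B4 = {b, d, f}  B5 = {b, d, h}  B6 = {a, b, h}
Tree: B1–B2, B1–B3, B3–B4, B4–B5, B5–B6

Every bag has size at most 3, so the width is 3 − 1 = 2 and tw(G) ≤ 2. On the other hand G contains the 3-clique {e, f, g}. A clique must lie in a single bag of any decomposition, so no decomposition can have width below 2. The upper and lower bounds meet at 2, so that is the treewidth.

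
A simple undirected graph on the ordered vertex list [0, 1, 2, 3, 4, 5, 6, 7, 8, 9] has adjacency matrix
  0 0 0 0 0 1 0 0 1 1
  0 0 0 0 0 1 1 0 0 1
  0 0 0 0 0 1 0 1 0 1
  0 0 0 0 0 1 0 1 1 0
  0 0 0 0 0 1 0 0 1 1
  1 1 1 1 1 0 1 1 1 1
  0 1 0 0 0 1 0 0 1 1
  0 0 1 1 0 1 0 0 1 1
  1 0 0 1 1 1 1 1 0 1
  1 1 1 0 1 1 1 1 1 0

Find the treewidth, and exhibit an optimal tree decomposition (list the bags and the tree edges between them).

Treewidth 3.
One optimal decomposition is:
Bags: B1 = {3, 5, 7, 8}  B2 = {5, 7, 8, 9}  B3 = {2, 5, 7, 9}  B4 = {0, 5, 8, 9}  B5 = {5, 6, 8, 9}  B6 = {1, 5, 6, 9}  B7 = {4, 5, 8, 9}
Tree: B1–B2, B2–B3, B2–B4, B2–B5, B5–B6, B4–B7

Each bag holds 4 vertices, so the decomposition has width 3, which upper-bounds the treewidth. On the other hand G contains the 4-clique {0, 5, 8, 9}. A clique must lie in a single bag of any decomposition, so no decomposition can have width below 3. Therefore the treewidth is 3.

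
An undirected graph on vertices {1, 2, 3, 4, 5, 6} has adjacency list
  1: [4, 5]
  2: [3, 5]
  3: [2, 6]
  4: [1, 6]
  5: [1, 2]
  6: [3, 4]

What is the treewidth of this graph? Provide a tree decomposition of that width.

Every bag has size at most 3, so the width is 3 − 1 = 2 and tw(G) ≤ 2. The edges 2–5–1–4–6–3–2 form a cycle, so G is not a tree and its treewidth is at least 2. Hence tw(G) = 2 exactly.

Treewidth 2.
One optimal decomposition is:
Bags: B1 = {1, 2, 5}  B2 = {1, 2, 4}  B3 = {2, 4, 6}  B4 = {2, 3, 6}
Tree: B1–B2, B2–B3, B3–B4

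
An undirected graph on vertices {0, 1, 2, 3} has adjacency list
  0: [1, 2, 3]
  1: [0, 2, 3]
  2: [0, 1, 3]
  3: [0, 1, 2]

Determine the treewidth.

A width-3 tree decomposition is:
Bags: B1 = {0, 1, 2, 3}
Tree: (single bag)
With just one bag of size 4, the width is 4 − 1 = 3, so tw(G) ≤ 3. Conversely, {0, 1, 2, 3} is a clique of size 4, and the vertices of any clique must share a bag in every tree decomposition; so some bag has ≥ 4 vertices and tw(G) ≥ 3. Hence tw(G) = 3 exactly.

3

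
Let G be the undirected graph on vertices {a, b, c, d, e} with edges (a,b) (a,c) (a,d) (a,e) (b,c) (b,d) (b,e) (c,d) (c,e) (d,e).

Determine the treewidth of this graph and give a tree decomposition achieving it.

With just one bag of size 5, the width is 5 − 1 = 4, so tw(G) ≤ 4. Conversely, {a, b, c, d, e} is a clique of size 5, and the vertices of any clique must share a bag in every tree decomposition; so some bag has ≥ 5 vertices and tw(G) ≥ 4. Combining the bounds, tw(G) = 4.

Treewidth 4.
One optimal decomposition is:
Bags: B1 = {a, b, c, d, e}
Tree: (single bag)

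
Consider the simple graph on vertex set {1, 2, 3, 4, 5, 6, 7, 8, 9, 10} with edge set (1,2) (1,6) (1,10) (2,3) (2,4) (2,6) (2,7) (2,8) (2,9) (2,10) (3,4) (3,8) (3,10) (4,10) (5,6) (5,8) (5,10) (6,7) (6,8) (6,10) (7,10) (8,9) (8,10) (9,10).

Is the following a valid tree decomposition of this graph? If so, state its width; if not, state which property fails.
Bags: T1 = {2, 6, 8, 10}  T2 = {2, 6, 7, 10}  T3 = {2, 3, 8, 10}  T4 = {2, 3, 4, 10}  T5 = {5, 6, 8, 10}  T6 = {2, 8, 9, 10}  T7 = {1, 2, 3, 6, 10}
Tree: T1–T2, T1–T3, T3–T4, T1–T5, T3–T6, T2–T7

No — bags containing vertex 3 are not connected in the tree.

A tree decomposition must satisfy three properties: every vertex lies in some bag; for every edge, both endpoints lie together in some bag; and for every vertex, the bags containing it form a connected subtree. Here bags containing vertex 3 are not connected in the tree, so the decomposition is invalid.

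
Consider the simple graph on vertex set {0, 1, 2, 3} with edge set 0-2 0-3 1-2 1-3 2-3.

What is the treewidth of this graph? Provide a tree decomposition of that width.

Treewidth 2.
One such decomposition:
Bags: B1 = {0, 2, 3}  B2 = {1, 2, 3}
Tree: B1–B2

Every bag has size at most 3, so the width is 3 − 1 = 2 and tw(G) ≤ 2. On the other hand G contains the 3-clique {0, 2, 3}. A clique must lie in a single bag of any decomposition, so no decomposition can have width below 2. Combining the bounds, tw(G) = 2.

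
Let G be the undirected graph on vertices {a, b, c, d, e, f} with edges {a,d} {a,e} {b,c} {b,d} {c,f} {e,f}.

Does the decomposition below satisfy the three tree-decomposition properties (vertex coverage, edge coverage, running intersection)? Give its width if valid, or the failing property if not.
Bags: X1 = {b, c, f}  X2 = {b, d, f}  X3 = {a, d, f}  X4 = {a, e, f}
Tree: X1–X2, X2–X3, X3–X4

Checking the three conditions: (i) the bags cover all of {a, b, c, d, e, f}; (ii) for each edge, some bag contains both endpoints; (iii) the bags containing any fixed vertex form a subtree. All hold, so the decomposition is valid with width 3 − 1 = 2.

Yes; width 2.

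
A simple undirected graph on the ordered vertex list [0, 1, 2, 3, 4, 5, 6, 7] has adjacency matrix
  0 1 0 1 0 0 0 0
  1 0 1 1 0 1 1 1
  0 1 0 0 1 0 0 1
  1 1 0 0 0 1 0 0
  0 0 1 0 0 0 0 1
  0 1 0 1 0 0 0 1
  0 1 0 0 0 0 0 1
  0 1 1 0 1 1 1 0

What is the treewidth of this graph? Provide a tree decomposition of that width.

The largest bag has 3 vertices, giving width 2; this decomposition certifies tw(G) ≤ 2. On the other hand G contains the 3-clique {0, 1, 3}. A clique must lie in a single bag of any decomposition, so no decomposition can have width below 2. Hence tw(G) = 2 exactly.

Treewidth 2.
One such decomposition:
Bags: B1 = {1, 6, 7}  B2 = {1, 5, 7}  B3 = {1, 2, 7}  B4 = {1, 3, 5}  B5 = {0, 1, 3}  B6 = {2, 4, 7}
Tree: B1–B2, B2–B3, B2–B4, B4–B5, B3–B6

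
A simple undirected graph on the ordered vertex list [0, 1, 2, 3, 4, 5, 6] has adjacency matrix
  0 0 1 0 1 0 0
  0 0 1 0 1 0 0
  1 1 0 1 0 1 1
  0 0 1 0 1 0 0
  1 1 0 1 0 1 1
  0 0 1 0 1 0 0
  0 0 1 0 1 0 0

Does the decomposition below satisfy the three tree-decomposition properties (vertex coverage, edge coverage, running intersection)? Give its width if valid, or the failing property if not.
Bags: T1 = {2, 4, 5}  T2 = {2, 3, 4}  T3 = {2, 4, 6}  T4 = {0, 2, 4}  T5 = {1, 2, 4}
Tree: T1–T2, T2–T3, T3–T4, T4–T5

Checking the three conditions: (i) the bags cover all of {0, 1, 2, 3, 4, 5, 6}; (ii) for each edge, some bag contains both endpoints; (iii) the bags containing any fixed vertex form a subtree. All hold, so the decomposition is valid with width 3 − 1 = 2.

Yes; width 2.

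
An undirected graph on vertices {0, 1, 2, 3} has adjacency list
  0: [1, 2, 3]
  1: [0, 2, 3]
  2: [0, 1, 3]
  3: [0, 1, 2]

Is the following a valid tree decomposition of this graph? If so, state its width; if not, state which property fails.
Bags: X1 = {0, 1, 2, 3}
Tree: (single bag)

Every vertex of G appears in some bag (union = {0, 1, 2, 3}); every edge is covered by a bag; and for each vertex v the set of bags containing v is connected in the bag tree. The decomposition is therefore valid. The largest bag has 4 vertices, so the width is 3.

Yes; width 3.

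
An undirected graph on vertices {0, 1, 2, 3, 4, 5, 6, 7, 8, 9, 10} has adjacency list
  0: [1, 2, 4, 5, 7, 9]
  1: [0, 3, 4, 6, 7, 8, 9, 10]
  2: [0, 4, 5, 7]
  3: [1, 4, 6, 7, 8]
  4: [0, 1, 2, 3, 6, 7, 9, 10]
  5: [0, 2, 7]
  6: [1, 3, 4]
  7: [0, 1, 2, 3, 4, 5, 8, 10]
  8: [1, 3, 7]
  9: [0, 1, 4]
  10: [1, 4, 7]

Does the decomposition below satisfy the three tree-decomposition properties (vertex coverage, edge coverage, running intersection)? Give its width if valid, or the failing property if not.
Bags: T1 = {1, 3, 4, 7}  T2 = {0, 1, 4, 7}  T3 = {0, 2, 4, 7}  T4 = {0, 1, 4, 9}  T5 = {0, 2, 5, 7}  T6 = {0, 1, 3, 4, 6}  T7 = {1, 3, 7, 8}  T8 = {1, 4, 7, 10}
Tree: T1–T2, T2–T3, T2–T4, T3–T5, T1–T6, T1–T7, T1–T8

A tree decomposition must satisfy three properties: every vertex lies in some bag; for every edge, both endpoints lie together in some bag; and for every vertex, the bags containing it form a connected subtree. Here bags containing vertex 0 are not connected in the tree, so the decomposition is invalid.

No — bags containing vertex 0 are not connected in the tree.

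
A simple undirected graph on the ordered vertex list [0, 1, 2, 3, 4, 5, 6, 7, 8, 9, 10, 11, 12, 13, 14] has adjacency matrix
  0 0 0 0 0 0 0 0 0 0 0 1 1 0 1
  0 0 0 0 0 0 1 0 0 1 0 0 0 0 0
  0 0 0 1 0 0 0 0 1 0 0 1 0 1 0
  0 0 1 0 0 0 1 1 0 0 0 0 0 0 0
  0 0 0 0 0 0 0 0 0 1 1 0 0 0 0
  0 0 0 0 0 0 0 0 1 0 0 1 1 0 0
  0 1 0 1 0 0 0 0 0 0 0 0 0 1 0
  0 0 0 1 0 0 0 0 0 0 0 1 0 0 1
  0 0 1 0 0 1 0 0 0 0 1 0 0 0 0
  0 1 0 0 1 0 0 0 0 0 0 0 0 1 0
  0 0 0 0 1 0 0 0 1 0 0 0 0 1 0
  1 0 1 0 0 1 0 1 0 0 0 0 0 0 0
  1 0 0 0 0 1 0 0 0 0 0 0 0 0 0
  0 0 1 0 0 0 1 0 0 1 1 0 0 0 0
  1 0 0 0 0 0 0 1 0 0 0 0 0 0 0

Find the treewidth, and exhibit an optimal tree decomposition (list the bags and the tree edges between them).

Each bag holds 4 vertices, so the decomposition has width 3, which upper-bounds the treewidth. For the lower bound: the 4 vertex sets {0,12,14}, {7}, {11}, {2,3,5,8} are disjoint, each induces a connected subgraph, and every pair is joined by at least one edge of G. Contracting each set to a single vertex therefore yields K_{4} as a minor, and since treewidth is minor-monotone, tw(G) ≥ tw(K_{4}) = 3. Combining the bounds, tw(G) = 3.

Treewidth 3.
One optimal decomposition is:
Bags: B1 = {0, 7, 12, 14}  B2 = {0, 7, 11, 12}  B3 = {5, 7, 11, 12}  B4 = {3, 5, 7, 11}  B5 = {2, 3, 5, 11}  B6 = {2, 3, 5, 8}  B7 = {2, 3, 6, 8}  B8 = {2, 6, 8, 13}  B9 = {6, 8, 10, 13}  B10 = {1, 6, 10, 13}  B11 = {1, 9, 10, 13}  B12 = {1, 4, 9, 10}
Tree: B1–B2, B2–B3, B3–B4, B4–B5, B5–B6, B6–B7, B7–B8, B8–B9, B9–B10, B10–B11, B11–B12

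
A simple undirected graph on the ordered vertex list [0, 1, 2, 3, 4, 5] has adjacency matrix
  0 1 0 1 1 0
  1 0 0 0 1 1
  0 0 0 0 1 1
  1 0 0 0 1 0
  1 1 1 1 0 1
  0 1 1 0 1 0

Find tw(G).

A width-2 tree decomposition is:
Bags: B1 = {2, 4, 5}  B2 = {1, 4, 5}  B3 = {0, 1, 4}  B4 = {0, 3, 4}
Tree: B1–B2, B2–B3, B3–B4
Each bag holds 3 vertices, so the decomposition has width 2, which upper-bounds the treewidth. Conversely, {0, 1, 4} is a clique of size 3, and the vertices of any clique must share a bag in every tree decomposition; so some bag has ≥ 3 vertices and tw(G) ≥ 2. Hence tw(G) = 2 exactly.

2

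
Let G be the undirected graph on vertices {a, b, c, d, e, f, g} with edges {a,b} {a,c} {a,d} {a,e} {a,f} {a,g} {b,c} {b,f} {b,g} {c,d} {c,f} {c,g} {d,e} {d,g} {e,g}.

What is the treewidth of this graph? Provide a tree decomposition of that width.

Treewidth 3.
Bags: B1 = {a, c, d, g}  B2 = {a, b, c, g}  B3 = {a, b, c, f}  B4 = {a, d, e, g}
Tree: B1–B2, B2–B3, B1–B4

Every bag has size at most 4, so the width is 4 − 1 = 3 and tw(G) ≤ 3. For the lower bound, the 4 vertices {a, d, e, g} are pairwise adjacent, and any tree decomposition puts a clique entirely inside one bag — forcing width ≥ 3. Therefore the treewidth is 3.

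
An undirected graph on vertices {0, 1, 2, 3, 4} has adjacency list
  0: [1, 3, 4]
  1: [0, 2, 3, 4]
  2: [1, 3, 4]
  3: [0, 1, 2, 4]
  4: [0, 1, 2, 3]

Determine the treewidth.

A width-3 tree decomposition is:
Bags: B1 = {1, 2, 3, 4}  B2 = {0, 1, 3, 4}
Tree: B1–B2
Every bag has size at most 4, so the width is 4 − 1 = 3 and tw(G) ≤ 3. On the other hand G contains the 4-clique {0, 1, 3, 4}. A clique must lie in a single bag of any decomposition, so no decomposition can have width below 3. Hence tw(G) = 3 exactly.

3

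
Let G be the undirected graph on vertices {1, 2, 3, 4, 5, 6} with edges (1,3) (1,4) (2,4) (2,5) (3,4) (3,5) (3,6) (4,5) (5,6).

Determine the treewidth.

A width-2 tree decomposition is:
Bags: B1 = {2, 4, 5}  B2 = {3, 4, 5}  B3 = {3, 5, 6}  B4 = {1, 3, 4}
Tree: B1–B2, B2–B3, B2–B4
Each bag holds 3 vertices, so the decomposition has width 2, which upper-bounds the treewidth. On the other hand G contains the 3-clique {2, 4, 5}. A clique must lie in a single bag of any decomposition, so no decomposition can have width below 2. The upper and lower bounds meet at 2, so that is the treewidth.

2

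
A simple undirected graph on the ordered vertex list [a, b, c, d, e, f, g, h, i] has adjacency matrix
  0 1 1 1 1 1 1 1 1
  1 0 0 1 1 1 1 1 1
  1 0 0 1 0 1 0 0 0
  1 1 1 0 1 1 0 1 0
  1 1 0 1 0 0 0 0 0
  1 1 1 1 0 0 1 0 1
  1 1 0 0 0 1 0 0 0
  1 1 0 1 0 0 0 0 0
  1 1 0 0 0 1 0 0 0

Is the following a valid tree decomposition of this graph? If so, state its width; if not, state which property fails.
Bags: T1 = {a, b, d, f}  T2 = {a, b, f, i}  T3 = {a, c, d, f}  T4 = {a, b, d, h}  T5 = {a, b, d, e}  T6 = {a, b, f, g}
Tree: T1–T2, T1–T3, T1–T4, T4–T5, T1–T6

Every vertex of G appears in some bag (union = {a, b, c, d, e, f, g, h, i}); every edge is covered by a bag; and for each vertex v the set of bags containing v is connected in the bag tree. The decomposition is therefore valid. The largest bag has 4 vertices, so the width is 3.

Yes; width 3.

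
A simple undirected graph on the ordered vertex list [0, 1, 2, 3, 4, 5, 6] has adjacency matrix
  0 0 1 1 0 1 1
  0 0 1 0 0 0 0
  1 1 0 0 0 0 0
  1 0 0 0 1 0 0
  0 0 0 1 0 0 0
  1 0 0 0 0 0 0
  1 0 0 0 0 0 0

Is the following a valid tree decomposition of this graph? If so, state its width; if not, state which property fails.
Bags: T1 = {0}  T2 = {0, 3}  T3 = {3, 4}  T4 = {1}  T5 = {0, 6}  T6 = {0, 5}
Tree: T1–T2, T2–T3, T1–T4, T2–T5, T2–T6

A tree decomposition must satisfy three properties: every vertex lies in some bag; for every edge, both endpoints lie together in some bag; and for every vertex, the bags containing it form a connected subtree. Here vertex 2 appears in no bag, so the decomposition is invalid.

No — vertex 2 appears in no bag.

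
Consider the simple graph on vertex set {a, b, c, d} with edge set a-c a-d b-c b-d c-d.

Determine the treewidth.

2

A width-2 tree decomposition is:
Bags: B1 = {b, c, d}  B2 = {a, c, d}
Tree: B1–B2
Each bag holds 3 vertices, so the decomposition has width 2, which upper-bounds the treewidth. Conversely, {a, c, d} is a clique of size 3, and the vertices of any clique must share a bag in every tree decomposition; so some bag has ≥ 3 vertices and tw(G) ≥ 2. Therefore the treewidth is 2.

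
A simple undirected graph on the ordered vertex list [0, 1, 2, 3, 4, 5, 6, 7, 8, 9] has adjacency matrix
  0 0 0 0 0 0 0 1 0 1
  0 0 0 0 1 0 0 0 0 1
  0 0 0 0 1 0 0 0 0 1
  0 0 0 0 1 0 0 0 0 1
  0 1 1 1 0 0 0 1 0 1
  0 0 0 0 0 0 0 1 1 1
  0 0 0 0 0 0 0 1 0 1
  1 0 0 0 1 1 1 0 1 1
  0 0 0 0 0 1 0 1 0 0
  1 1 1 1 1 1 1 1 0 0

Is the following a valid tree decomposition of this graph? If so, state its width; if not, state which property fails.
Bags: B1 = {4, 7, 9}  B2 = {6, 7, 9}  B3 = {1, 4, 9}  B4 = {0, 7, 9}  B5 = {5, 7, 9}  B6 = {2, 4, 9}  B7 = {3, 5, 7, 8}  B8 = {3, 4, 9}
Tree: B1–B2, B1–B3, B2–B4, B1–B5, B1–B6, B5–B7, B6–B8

No — bags containing vertex 3 are not connected in the tree.

A tree decomposition must satisfy three properties: every vertex lies in some bag; for every edge, both endpoints lie together in some bag; and for every vertex, the bags containing it form a connected subtree. Here bags containing vertex 3 are not connected in the tree, so the decomposition is invalid.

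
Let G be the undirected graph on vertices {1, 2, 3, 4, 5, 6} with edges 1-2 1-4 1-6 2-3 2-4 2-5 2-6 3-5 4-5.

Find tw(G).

2

A width-2 tree decomposition is:
Bags: B1 = {1, 2, 4}  B2 = {2, 4, 5}  B3 = {1, 2, 6}  B4 = {2, 3, 5}
Tree: B1–B2, B1–B3, B2–B4
The largest bag has 3 vertices, giving width 2; this decomposition certifies tw(G) ≤ 2. For the lower bound, the 3 vertices {1, 2, 4} are pairwise adjacent, and any tree decomposition puts a clique entirely inside one bag — forcing width ≥ 2. Therefore the treewidth is 2.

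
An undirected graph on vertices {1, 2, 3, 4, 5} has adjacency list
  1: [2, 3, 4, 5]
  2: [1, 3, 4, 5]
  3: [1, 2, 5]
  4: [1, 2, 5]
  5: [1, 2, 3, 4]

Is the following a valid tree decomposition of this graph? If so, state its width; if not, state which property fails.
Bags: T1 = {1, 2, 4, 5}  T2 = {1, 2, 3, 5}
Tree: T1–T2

Yes; width 3.

Checking the three conditions: (i) the bags cover all of {1, 2, 3, 4, 5}; (ii) for each edge, some bag contains both endpoints; (iii) the bags containing any fixed vertex form a subtree. All hold, so the decomposition is valid with width 4 − 1 = 3.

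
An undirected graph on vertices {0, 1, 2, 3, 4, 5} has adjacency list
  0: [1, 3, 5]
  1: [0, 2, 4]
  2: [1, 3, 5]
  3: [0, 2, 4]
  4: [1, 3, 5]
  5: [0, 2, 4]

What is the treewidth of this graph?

3

A width-3 tree decomposition is:
Bags: B1 = {0, 1, 2, 4}  B2 = {0, 2, 3, 4}  B3 = {0, 2, 4, 5}
Tree: B1–B2, B2–B3
Every bag has size at most 4, so the width is 4 − 1 = 3 and tw(G) ≤ 3. For the lower bound: the 4 vertex sets {1,4}, {0,3}, {2}, {5} are disjoint, each induces a connected subgraph, and every pair is joined by at least one edge of G. Contracting each set to a single vertex therefore yields K_{4} as a minor, and since treewidth is minor-monotone, tw(G) ≥ tw(K_{4}) = 3. Therefore the treewidth is 3.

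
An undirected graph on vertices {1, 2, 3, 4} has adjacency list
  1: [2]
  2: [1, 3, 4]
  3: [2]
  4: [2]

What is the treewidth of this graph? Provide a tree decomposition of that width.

The largest bag has 2 vertices, giving width 1; this decomposition certifies tw(G) ≤ 1. Since G has at least one edge (e.g. 3–2), it is not an edgeless graph, so tw(G) ≥ 1. The upper and lower bounds meet at 1, so that is the treewidth.

Treewidth 1.
Bags: B1 = {2, 3}  B2 = {2, 4}  B3 = {1, 2}
Tree: B1–B2, B2–B3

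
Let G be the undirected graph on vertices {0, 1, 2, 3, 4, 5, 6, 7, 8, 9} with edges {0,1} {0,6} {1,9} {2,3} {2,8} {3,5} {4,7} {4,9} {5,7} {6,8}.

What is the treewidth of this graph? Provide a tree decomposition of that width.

Every bag has size at most 3, so the width is 3 − 1 = 2 and tw(G) ≤ 2. Since 7–5–3–2–8–6–0–1–9–4–7 is a cycle in G, G is not acyclic. Forests are exactly the graphs of treewidth ≤ 1, so tw(G) ≥ 2. Combining the bounds, tw(G) = 2.

Treewidth 2.
Bags: B1 = {3, 5, 7}  B2 = {2, 3, 7}  B3 = {2, 7, 8}  B4 = {6, 7, 8}  B5 = {0, 6, 7}  B6 = {0, 1, 7}  B7 = {1, 7, 9}  B8 = {4, 7, 9}
Tree: B1–B2, B2–B3, B3–B4, B4–B5, B5–B6, B6–B7, B7–B8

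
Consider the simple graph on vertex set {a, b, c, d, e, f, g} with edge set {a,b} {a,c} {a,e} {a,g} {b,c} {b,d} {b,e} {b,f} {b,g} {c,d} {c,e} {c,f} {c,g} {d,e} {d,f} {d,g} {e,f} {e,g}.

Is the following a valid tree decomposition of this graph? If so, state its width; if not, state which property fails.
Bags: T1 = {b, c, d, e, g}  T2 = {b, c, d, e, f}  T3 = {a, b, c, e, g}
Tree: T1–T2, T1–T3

Yes; width 4.

Vertex coverage: the bags together contain {a, b, c, d, e, f, g}, the full vertex set. Edge coverage: each edge of G has both endpoints in at least one bag. Running intersection: for every vertex, the bags containing it form a connected subtree. All three properties hold, so this is a valid tree decomposition of width max|bag| − 1 = 4, and hence tw(G) ≤ 4.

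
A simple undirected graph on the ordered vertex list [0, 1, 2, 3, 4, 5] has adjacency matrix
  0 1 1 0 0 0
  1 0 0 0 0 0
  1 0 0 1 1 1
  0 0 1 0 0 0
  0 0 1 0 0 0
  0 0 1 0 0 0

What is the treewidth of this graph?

1

A width-1 tree decomposition is:
Bags: B1 = {2, 3}  B2 = {2, 4}  B3 = {0, 2}  B4 = {0, 1}  B5 = {2, 5}
Tree: B1–B2, B2–B3, B3–B4, B2–B5
Each bag holds 2 vertices, so the decomposition has width 1, which upper-bounds the treewidth. Since G has at least one edge (e.g. 3–2), it is not an edgeless graph, so tw(G) ≥ 1. Hence tw(G) = 1 exactly.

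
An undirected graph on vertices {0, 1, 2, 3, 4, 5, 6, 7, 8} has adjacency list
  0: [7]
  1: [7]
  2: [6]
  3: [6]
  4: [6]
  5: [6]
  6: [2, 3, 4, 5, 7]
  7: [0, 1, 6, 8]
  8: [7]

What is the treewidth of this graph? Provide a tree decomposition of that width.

The largest bag has 2 vertices, giving width 1; this decomposition certifies tw(G) ≤ 1. G has an edge, so its treewidth is at least 1. Combining the bounds, tw(G) = 1.

Treewidth 1.
One such decomposition:
Bags: B1 = {7, 8}  B2 = {6, 7}  B3 = {2, 6}  B4 = {0, 7}  B5 = {1, 7}  B6 = {3, 6}  B7 = {4, 6}  B8 = {5, 6}
Tree: B1–B2, B2–B3, B2–B4, B2–B5, B2–B6, B2–B7, B2–B8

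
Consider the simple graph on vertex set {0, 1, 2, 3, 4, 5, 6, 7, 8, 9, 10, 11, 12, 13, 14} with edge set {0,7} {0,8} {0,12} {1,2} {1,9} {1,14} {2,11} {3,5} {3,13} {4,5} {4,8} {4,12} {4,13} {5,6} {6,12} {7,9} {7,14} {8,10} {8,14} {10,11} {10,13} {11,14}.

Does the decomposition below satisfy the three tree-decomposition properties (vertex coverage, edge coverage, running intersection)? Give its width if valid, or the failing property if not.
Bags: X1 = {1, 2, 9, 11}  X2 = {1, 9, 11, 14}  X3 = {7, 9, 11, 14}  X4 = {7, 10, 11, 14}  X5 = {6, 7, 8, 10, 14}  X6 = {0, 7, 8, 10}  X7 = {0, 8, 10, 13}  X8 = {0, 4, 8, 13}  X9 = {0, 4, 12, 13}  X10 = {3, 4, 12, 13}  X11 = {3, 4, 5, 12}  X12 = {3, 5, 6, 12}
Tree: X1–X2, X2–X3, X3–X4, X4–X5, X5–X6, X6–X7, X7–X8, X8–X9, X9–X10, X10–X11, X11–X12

No — bags containing vertex 6 are not connected in the tree.

A tree decomposition must satisfy three properties: every vertex lies in some bag; for every edge, both endpoints lie together in some bag; and for every vertex, the bags containing it form a connected subtree. Here bags containing vertex 6 are not connected in the tree, so the decomposition is invalid.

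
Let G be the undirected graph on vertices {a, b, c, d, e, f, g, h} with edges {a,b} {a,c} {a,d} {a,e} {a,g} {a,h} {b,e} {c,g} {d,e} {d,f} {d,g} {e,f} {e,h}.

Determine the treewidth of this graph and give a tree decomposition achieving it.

The largest bag has 3 vertices, giving width 2; this decomposition certifies tw(G) ≤ 2. On the other hand G contains the 3-clique {a, d, g}. A clique must lie in a single bag of any decomposition, so no decomposition can have width below 2. Therefore the treewidth is 2.

Treewidth 2.
One such decomposition:
Bags: B1 = {a, d, g}  B2 = {a, d, e}  B3 = {a, e, h}  B4 = {a, b, e}  B5 = {a, c, g}  B6 = {d, e, f}
Tree: B1–B2, B2–B3, B2–B4, B1–B5, B2–B6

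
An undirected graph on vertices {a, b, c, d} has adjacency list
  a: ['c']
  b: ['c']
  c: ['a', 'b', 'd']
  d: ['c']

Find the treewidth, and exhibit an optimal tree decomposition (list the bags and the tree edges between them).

Each bag holds 2 vertices, so the decomposition has width 1, which upper-bounds the treewidth. Any graph with an edge has treewidth ≥ 1, and G has the edge a–c. Hence tw(G) = 1 exactly.

Treewidth 1.
One such decomposition:
Bags: B1 = {a, c}  B2 = {c, d}  B3 = {b, c}
Tree: B1–B2, B2–B3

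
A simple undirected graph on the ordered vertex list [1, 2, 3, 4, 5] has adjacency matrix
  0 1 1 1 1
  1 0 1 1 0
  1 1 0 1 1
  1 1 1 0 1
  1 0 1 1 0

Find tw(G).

A width-3 tree decomposition is:
Bags: B1 = {1, 3, 4, 5}  B2 = {1, 2, 3, 4}
Tree: B1–B2
The largest bag has 4 vertices, giving width 3; this decomposition certifies tw(G) ≤ 3. For the lower bound, the 4 vertices {1, 2, 3, 4} are pairwise adjacent, and any tree decomposition puts a clique entirely inside one bag — forcing width ≥ 3. Therefore the treewidth is 3.

3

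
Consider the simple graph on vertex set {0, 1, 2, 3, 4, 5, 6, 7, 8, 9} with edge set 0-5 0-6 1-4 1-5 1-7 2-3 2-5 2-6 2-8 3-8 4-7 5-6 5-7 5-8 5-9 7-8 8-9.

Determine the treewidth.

2

A width-2 tree decomposition is:
Bags: B1 = {5, 7, 8}  B2 = {2, 5, 8}  B3 = {5, 8, 9}  B4 = {2, 5, 6}  B5 = {1, 5, 7}  B6 = {2, 3, 8}  B7 = {1, 4, 7}  B8 = {0, 5, 6}
Tree: B1–B2, B1–B3, B2–B4, B1–B5, B2–B6, B5–B7, B4–B8
The largest bag has 3 vertices, giving width 2; this decomposition certifies tw(G) ≤ 2. For the lower bound, the 3 vertices {2, 3, 8} are pairwise adjacent, and any tree decomposition puts a clique entirely inside one bag — forcing width ≥ 2. The upper and lower bounds meet at 2, so that is the treewidth.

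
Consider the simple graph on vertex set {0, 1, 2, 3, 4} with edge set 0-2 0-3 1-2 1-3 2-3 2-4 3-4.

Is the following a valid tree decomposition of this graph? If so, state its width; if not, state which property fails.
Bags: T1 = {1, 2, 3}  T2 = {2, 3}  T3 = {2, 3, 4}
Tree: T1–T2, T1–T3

No — vertex 0 appears in no bag.

A tree decomposition must satisfy three properties: every vertex lies in some bag; for every edge, both endpoints lie together in some bag; and for every vertex, the bags containing it form a connected subtree. Here vertex 0 appears in no bag, so the decomposition is invalid.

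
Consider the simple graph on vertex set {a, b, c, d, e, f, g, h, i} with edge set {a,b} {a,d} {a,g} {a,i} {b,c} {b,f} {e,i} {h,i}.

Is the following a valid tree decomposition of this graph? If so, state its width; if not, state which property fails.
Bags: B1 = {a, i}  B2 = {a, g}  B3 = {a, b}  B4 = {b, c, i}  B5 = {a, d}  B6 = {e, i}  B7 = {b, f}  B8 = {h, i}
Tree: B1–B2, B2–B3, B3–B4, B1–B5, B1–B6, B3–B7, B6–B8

No — bags containing vertex i are not connected in the tree.

A tree decomposition must satisfy three properties: every vertex lies in some bag; for every edge, both endpoints lie together in some bag; and for every vertex, the bags containing it form a connected subtree. Here bags containing vertex i are not connected in the tree, so the decomposition is invalid.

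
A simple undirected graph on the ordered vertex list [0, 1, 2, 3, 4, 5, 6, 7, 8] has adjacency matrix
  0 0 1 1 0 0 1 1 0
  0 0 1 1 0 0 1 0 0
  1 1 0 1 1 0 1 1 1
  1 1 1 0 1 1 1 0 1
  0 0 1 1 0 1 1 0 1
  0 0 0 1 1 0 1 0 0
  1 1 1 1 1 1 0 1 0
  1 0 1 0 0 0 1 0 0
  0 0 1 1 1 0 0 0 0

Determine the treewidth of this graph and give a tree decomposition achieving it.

The largest bag has 4 vertices, giving width 3; this decomposition certifies tw(G) ≤ 3. Conversely, {2, 3, 4, 8} is a clique of size 4, and the vertices of any clique must share a bag in every tree decomposition; so some bag has ≥ 4 vertices and tw(G) ≥ 3. Therefore the treewidth is 3.

Treewidth 3.
One such decomposition:
Bags: B1 = {0, 2, 3, 6}  B2 = {1, 2, 3, 6}  B3 = {2, 3, 4, 6}  B4 = {0, 2, 6, 7}  B5 = {2, 3, 4, 8}  B6 = {3, 4, 5, 6}
Tree: B1–B2, B1–B3, B1–B4, B3–B5, B3–B6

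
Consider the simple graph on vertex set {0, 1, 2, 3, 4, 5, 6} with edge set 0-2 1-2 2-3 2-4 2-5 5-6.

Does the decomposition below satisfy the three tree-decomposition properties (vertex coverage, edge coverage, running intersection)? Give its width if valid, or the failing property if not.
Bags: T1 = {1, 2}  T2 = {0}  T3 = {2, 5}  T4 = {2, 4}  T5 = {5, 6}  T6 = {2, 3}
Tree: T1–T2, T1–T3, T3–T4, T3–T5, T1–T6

A tree decomposition must satisfy three properties: every vertex lies in some bag; for every edge, both endpoints lie together in some bag; and for every vertex, the bags containing it form a connected subtree. Here edge (2,0) lies in no bag, so the decomposition is invalid.

No — edge (2,0) lies in no bag.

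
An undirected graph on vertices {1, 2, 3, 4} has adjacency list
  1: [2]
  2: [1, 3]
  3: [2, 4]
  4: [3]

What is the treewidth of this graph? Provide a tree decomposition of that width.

Each bag holds 2 vertices, so the decomposition has width 1, which upper-bounds the treewidth. G has an edge, so its treewidth is at least 1. Combining the bounds, tw(G) = 1.

Treewidth 1.
Bags: B1 = {3, 4}  B2 = {2, 3}  B3 = {1, 2}
Tree: B1–B2, B2–B3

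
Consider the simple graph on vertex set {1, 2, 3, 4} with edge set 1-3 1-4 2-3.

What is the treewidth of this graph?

A width-1 tree decomposition is:
Bags: B1 = {1, 3}  B2 = {2, 3}  B3 = {1, 4}
Tree: B1–B2, B1–B3
Each bag holds 2 vertices, so the decomposition has width 1, which upper-bounds the treewidth. G has an edge, so its treewidth is at least 1. Hence tw(G) = 1 exactly.

1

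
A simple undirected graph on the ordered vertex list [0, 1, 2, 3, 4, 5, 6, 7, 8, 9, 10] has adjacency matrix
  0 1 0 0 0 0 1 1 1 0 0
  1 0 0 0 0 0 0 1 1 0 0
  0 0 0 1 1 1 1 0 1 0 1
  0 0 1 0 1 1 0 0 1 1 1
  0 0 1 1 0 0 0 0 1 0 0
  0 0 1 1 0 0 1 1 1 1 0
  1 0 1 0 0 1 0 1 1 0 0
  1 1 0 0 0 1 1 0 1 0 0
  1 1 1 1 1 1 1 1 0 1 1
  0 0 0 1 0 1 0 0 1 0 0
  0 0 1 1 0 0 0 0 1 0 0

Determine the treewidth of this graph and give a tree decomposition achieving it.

The largest bag has 4 vertices, giving width 3; this decomposition certifies tw(G) ≤ 3. For the lower bound, the 4 vertices {0, 1, 7, 8} are pairwise adjacent, and any tree decomposition puts a clique entirely inside one bag — forcing width ≥ 3. Combining the bounds, tw(G) = 3.

Treewidth 3.
One such decomposition:
Bags: B1 = {2, 3, 5, 8}  B2 = {2, 3, 8, 10}  B3 = {2, 5, 6, 8}  B4 = {3, 5, 8, 9}  B5 = {5, 6, 7, 8}  B6 = {0, 6, 7, 8}  B7 = {0, 1, 7, 8}  B8 = {2, 3, 4, 8}
Tree: B1–B2, B1–B3, B1–B4, B3–B5, B5–B6, B6–B7, B1–B8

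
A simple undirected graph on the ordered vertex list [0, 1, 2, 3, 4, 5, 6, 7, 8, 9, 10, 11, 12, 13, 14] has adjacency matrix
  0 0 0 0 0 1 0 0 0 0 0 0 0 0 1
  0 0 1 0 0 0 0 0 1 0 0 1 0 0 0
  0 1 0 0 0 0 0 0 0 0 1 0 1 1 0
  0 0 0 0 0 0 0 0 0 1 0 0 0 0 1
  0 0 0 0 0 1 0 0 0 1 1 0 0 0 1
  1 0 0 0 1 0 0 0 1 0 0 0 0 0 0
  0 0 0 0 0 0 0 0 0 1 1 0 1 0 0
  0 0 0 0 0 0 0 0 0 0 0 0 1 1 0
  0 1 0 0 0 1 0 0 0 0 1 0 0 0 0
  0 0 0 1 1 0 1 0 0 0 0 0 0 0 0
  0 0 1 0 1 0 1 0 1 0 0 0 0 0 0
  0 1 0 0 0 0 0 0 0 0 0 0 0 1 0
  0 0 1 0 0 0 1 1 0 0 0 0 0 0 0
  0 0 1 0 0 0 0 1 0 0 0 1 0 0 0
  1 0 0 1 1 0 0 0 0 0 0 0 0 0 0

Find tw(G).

3

A width-3 tree decomposition is:
Bags: B1 = {0, 3, 5, 14}  B2 = {3, 4, 5, 14}  B3 = {3, 4, 5, 9}  B4 = {4, 5, 8, 9}  B5 = {4, 8, 9, 10}  B6 = {6, 8, 9, 10}  B7 = {1, 6, 8, 10}  B8 = {1, 2, 6, 10}  B9 = {1, 2, 6, 12}  B10 = {1, 2, 11, 12}  B11 = {2, 11, 12, 13}  B12 = {7, 11, 12, 13}
Tree: B1–B2, B2–B3, B3–B4, B4–B5, B5–B6, B6–B7, B7–B8, B8–B9, B9–B10, B10–B11, B11–B12
Each bag holds 4 vertices, so the decomposition has width 3, which upper-bounds the treewidth. For the lower bound: the 4 vertex sets {0,3,14}, {5}, {4}, {6,8,9,10} are disjoint, each induces a connected subgraph, and every pair is joined by at least one edge of G. Contracting each set to a single vertex therefore yields K_{4} as a minor, and since treewidth is minor-monotone, tw(G) ≥ tw(K_{4}) = 3. Hence tw(G) = 3 exactly.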